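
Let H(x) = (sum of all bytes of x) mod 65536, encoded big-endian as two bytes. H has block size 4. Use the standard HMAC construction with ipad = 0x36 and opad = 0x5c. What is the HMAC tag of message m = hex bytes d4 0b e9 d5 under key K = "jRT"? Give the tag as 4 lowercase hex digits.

Key "jRT" = 6a 52 54 is 3 bytes ≤ B = 4; zero-pad to 4 bytes: K' = 6a 52 54 00.
K' ⊕ ipad = 5c 64 62 36.  K' ⊕ opad = 36 0e 08 5c.
Inner input = (K'⊕ipad) ∥ m = 5c 64 62 36 ∥ d4 0b e9 d5.
Inner hash: sum = 92+100+98+54+212+11+233+213 = 1013 → 03 f5.
Outer input = (K'⊕opad) ∥ inner = 36 0e 08 5c ∥ 03 f5.
Outer hash (tag): sum = 54+14+8+92+3+245 = 416 → 01 a0.

01a0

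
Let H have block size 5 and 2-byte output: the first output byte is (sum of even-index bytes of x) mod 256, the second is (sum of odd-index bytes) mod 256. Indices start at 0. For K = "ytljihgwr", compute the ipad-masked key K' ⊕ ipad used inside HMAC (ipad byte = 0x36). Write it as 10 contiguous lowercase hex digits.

118b363636

Key "ytljihgwr" = 79 74 6c 6a 69 68 67 77 72 is 9 bytes > B = 5, so hash it first: H(key) = 27 bd, then zero-pad to 5 bytes: K' = 27 bd 00 00 00.
XOR each byte with 0x36: 27⊕36=11, bd⊕36=8b, 00⊕36=36, 00⊕36=36, 00⊕36=36.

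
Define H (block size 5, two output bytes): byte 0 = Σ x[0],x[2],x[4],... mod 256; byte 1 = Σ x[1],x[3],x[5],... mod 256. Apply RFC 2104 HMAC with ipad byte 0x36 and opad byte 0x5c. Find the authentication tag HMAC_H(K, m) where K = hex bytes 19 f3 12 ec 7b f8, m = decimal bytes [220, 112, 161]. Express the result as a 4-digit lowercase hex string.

4653

Key hex bytes 19 f3 12 ec 7b f8 is 6 bytes > B = 5, so hash it first: H(key) = a6 d7, then zero-pad to 5 bytes: K' = a6 d7 00 00 00.
K' ⊕ ipad = 90 e1 36 36 36.  K' ⊕ opad = fa 8b 5c 5c 5c.
Inner input = (K'⊕ipad) ∥ m = 90 e1 36 36 36 ∥ dc 70 a1.
Inner hash: even-index sum = 364 mod 256 = 108; odd-index sum = 660 mod 256 = 148 → 6c 94.
Outer input = (K'⊕opad) ∥ inner = fa 8b 5c 5c 5c ∥ 6c 94.
Outer hash (tag): even-index sum = 582 mod 256 = 70; odd-index sum = 339 mod 256 = 83 → 46 53.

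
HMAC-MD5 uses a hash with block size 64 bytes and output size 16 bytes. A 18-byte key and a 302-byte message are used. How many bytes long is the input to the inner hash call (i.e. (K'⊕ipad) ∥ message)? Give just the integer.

Key is 18 ≤ 64 bytes, zero-padded: |K'| = 64.
Inner input = (K'⊕ipad) ∥ m → 64 + 302 = 366 bytes.

366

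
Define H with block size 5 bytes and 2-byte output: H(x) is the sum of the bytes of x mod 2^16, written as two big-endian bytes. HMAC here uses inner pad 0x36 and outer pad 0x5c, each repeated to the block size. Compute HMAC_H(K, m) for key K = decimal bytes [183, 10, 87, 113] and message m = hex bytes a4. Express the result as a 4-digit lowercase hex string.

Key decimal bytes [183, 10, 87, 113] = b7 0a 57 71 is 4 bytes ≤ B = 5; zero-pad to 5 bytes: K' = b7 0a 57 71 00.
K' ⊕ ipad = 81 3c 61 47 36.  K' ⊕ opad = eb 56 0b 2d 5c.
Inner input = (K'⊕ipad) ∥ m = 81 3c 61 47 36 ∥ a4.
Inner hash: sum = 129+60+97+71+54+164 = 575 → 02 3f.
Outer input = (K'⊕opad) ∥ inner = eb 56 0b 2d 5c ∥ 02 3f.
Outer hash (tag): sum = 235+86+11+45+92+2+63 = 534 → 02 16.

0216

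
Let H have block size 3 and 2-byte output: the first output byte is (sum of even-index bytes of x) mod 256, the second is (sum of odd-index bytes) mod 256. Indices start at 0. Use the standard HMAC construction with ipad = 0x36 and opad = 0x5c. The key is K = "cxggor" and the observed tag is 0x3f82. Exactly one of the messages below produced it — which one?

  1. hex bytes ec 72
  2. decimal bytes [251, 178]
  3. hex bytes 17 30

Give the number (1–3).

Key "cxggor" = 63 78 67 67 6f 72 is 6 bytes > B = 3, so hash it first: H(key) = 39 51, then zero-pad to 3 bytes: K' = 39 51 00.
K' ⊕ ipad = 0f 67 36; K' ⊕ opad = 65 0d 5c.
m1: inner = H(0f 67 36 ec 72) = b7 53; tag = H(65 0d 5c b7 53) = 14c4
m2: inner = H(0f 67 36 fb b2) = f7 62; tag = H(65 0d 5c f7 62) = 2304
m3: inner = H(0f 67 36 17 30) = 75 7e; tag = H(65 0d 5c 75 7e) = 3f82 ← matches

3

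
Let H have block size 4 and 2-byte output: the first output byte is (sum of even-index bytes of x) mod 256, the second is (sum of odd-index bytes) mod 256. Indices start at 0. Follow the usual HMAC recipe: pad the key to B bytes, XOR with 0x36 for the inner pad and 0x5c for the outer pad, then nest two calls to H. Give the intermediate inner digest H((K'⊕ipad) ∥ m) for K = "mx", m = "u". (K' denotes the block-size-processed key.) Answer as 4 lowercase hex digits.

0684

Key "mx" = 6d 78 is 2 bytes ≤ B = 4; zero-pad to 4 bytes: K' = 6d 78 00 00.
K' ⊕ ipad = 5b 4e 36 36.
Inner input = 5b 4e 36 36 ∥ 75.
Inner hash: even-index sum = 262 mod 256 = 6; odd-index sum = 132 mod 256 = 132 → 06 84.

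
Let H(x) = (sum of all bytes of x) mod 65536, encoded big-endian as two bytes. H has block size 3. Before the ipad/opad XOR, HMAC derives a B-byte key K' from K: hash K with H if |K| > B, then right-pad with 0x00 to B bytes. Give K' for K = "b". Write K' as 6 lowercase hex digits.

620000

Key "b" = 62 is 1 byte ≤ B = 3; zero-pad to 3 bytes: K' = 62 00 00.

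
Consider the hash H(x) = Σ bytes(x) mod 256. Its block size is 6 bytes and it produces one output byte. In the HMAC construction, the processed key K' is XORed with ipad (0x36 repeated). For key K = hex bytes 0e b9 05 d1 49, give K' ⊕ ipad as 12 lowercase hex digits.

388f33e77f36

Key hex bytes 0e b9 05 d1 49 is 5 bytes ≤ B = 6; zero-pad to 6 bytes: K' = 0e b9 05 d1 49 00.
XOR each byte with 0x36: 0e⊕36=38, b9⊕36=8f, 05⊕36=33, d1⊕36=e7, 49⊕36=7f, 00⊕36=36.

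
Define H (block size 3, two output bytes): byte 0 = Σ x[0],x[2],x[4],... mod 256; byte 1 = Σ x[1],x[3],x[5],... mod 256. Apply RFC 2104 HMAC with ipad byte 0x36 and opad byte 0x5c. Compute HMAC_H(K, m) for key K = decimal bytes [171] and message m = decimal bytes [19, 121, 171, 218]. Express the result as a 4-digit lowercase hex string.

Key decimal bytes [171] = ab is 1 byte ≤ B = 3; zero-pad to 3 bytes: K' = ab 00 00.
K' ⊕ ipad = 9d 36 36.  K' ⊕ opad = f7 5c 5c.
Inner input = (K'⊕ipad) ∥ m = 9d 36 36 ∥ 13 79 ab da.
Inner hash: even-index sum = 550 mod 256 = 38; odd-index sum = 244 mod 256 = 244 → 26 f4.
Outer input = (K'⊕opad) ∥ inner = f7 5c 5c ∥ 26 f4.
Outer hash (tag): even-index sum = 583 mod 256 = 71; odd-index sum = 130 mod 256 = 130 → 47 82.

4782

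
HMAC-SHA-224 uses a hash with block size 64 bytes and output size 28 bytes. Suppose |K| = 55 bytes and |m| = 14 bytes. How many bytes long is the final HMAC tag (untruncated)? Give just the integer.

28

The tag is one SHA-224 digest: 28 bytes.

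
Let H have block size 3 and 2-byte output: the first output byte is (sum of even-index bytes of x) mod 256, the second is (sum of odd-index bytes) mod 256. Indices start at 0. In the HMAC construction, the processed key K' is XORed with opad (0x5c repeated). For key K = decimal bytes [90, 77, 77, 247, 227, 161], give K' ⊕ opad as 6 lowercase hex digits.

d6b95c

Key decimal bytes [90, 77, 77, 247, 227, 161] = 5a 4d 4d f7 e3 a1 is 6 bytes > B = 3, so hash it first: H(key) = 8a e5, then zero-pad to 3 bytes: K' = 8a e5 00.
XOR each byte with 0x5c: 8a⊕5c=d6, e5⊕5c=b9, 00⊕5c=5c.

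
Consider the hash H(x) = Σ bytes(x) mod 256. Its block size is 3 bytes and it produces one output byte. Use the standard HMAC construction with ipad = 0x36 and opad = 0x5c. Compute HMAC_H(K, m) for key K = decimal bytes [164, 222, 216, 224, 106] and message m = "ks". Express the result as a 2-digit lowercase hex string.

Key decimal bytes [164, 222, 216, 224, 106] = a4 de d8 e0 6a is 5 bytes > B = 3, so hash it first: H(key) = a4, then zero-pad to 3 bytes: K' = a4 00 00.
K' ⊕ ipad = 92 36 36.  K' ⊕ opad = f8 5c 5c.
Inner input = (K'⊕ipad) ∥ m = 92 36 36 ∥ 6b 73.
Inner hash: sum = 146+54+54+107+115 = 476; mod 256 = 220 → dc.
Outer input = (K'⊕opad) ∥ inner = f8 5c 5c ∥ dc.
Outer hash (tag): sum = 248+92+92+220 = 652; mod 256 = 140 → 8c.

8c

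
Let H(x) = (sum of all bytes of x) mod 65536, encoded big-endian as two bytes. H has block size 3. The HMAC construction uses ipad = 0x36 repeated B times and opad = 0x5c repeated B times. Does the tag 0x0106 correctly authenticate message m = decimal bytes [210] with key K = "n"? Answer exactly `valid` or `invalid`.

Key "n" = 6e is 1 byte ≤ B = 3; zero-pad to 3 bytes: K' = 6e 00 00.
K' ⊕ ipad = 58 36 36; K' ⊕ opad = 32 5c 5c.
Inner hash: sum = 88+54+54+210 = 406 → 01 96.
Outer hash (recomputed tag): sum = 50+92+92+1+150 = 385 → 01 81.
Recomputed tag = 0181; claimed = 0106 → mismatch.

invalid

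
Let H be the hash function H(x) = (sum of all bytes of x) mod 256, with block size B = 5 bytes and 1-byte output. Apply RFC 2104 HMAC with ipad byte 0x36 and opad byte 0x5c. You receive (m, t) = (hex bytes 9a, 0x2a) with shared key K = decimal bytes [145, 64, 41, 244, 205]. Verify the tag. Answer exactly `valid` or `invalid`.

Key decimal bytes [145, 64, 41, 244, 205] = 91 40 29 f4 cd is exactly B = 5 bytes: K' = 91 40 29 f4 cd.
K' ⊕ ipad = a7 76 1f c2 fb; K' ⊕ opad = cd 1c 75 a8 91.
Inner hash: sum = 167+118+31+194+251+154 = 915; mod 256 = 147 → 93.
Outer hash (recomputed tag): sum = 205+28+117+168+145+147 = 810; mod 256 = 42 → 2a.
Recomputed tag = 2a; claimed = 2a → match.

valid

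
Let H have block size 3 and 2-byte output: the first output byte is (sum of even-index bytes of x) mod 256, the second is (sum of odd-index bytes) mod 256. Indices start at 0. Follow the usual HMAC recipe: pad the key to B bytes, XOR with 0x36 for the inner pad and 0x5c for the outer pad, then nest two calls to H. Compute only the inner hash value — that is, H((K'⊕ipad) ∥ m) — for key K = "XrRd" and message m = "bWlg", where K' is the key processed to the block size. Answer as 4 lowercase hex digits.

Key "XrRd" = 58 72 52 64 is 4 bytes > B = 3, so hash it first: H(key) = aa d6, then zero-pad to 3 bytes: K' = aa d6 00.
K' ⊕ ipad = 9c e0 36.
Inner input = 9c e0 36 ∥ 62 57 6c 67.
Inner hash: even-index sum = 400 mod 256 = 144; odd-index sum = 430 mod 256 = 174 → 90 ae.

90ae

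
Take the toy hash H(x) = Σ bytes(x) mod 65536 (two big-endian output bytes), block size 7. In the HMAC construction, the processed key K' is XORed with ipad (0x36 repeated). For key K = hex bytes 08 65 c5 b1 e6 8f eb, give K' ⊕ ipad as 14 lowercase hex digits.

3e53f387d0b9dd

Key hex bytes 08 65 c5 b1 e6 8f eb is exactly B = 7 bytes: K' = 08 65 c5 b1 e6 8f eb.
XOR each byte with 0x36: 08⊕36=3e, 65⊕36=53, c5⊕36=f3, b1⊕36=87, e6⊕36=d0, 8f⊕36=b9, eb⊕36=dd.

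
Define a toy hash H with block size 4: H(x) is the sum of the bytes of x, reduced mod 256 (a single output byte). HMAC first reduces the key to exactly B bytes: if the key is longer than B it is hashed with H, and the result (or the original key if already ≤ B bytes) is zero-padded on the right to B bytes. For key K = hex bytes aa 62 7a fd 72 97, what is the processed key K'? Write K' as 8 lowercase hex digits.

8c000000

|K| = 6 > B = 4, so first hash the key.
H(K): sum = 170+98+122+253+114+151 = 908; mod 256 = 140 → 8c.
Zero-pad H(K) = 8c to 4 bytes: K' = 8c 00 00 00.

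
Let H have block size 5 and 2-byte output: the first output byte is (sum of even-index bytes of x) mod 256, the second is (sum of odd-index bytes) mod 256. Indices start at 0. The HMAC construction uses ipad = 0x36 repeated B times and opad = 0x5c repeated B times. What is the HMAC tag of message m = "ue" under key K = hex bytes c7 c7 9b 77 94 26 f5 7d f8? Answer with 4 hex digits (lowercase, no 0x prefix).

Key hex bytes c7 c7 9b 77 94 26 f5 7d f8 is 9 bytes > B = 5, so hash it first: H(key) = e3 e1, then zero-pad to 5 bytes: K' = e3 e1 00 00 00.
K' ⊕ ipad = d5 d7 36 36 36.  K' ⊕ opad = bf bd 5c 5c 5c.
Inner input = (K'⊕ipad) ∥ m = d5 d7 36 36 36 ∥ 75 65.
Inner hash: even-index sum = 422 mod 256 = 166; odd-index sum = 386 mod 256 = 130 → a6 82.
Outer input = (K'⊕opad) ∥ inner = bf bd 5c 5c 5c ∥ a6 82.
Outer hash (tag): even-index sum = 505 mod 256 = 249; odd-index sum = 447 mod 256 = 191 → f9 bf.

f9bf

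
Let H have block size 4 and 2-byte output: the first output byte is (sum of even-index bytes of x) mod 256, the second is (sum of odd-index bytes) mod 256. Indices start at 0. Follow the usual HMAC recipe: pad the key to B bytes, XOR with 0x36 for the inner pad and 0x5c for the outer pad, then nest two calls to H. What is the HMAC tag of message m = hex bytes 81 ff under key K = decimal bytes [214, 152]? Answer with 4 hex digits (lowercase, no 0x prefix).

Key decimal bytes [214, 152] = d6 98 is 2 bytes ≤ B = 4; zero-pad to 4 bytes: K' = d6 98 00 00.
K' ⊕ ipad = e0 ae 36 36.  K' ⊕ opad = 8a c4 5c 5c.
Inner input = (K'⊕ipad) ∥ m = e0 ae 36 36 ∥ 81 ff.
Inner hash: even-index sum = 407 mod 256 = 151; odd-index sum = 483 mod 256 = 227 → 97 e3.
Outer input = (K'⊕opad) ∥ inner = 8a c4 5c 5c ∥ 97 e3.
Outer hash (tag): even-index sum = 381 mod 256 = 125; odd-index sum = 515 mod 256 = 3 → 7d 03.

7d03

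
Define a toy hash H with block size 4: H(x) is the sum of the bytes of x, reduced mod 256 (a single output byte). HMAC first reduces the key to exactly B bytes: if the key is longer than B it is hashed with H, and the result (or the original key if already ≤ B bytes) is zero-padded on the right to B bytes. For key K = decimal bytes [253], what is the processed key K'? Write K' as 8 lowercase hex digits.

fd000000

Key decimal bytes [253] = fd is 1 byte ≤ B = 4; zero-pad to 4 bytes: K' = fd 00 00 00.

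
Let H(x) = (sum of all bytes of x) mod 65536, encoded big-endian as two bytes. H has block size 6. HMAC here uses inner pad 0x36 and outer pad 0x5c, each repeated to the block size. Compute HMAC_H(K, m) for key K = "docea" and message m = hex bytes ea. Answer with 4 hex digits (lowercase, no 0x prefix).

Key "docea" = 64 6f 63 65 61 is 5 bytes ≤ B = 6; zero-pad to 6 bytes: K' = 64 6f 63 65 61 00.
K' ⊕ ipad = 52 59 55 53 57 36.  K' ⊕ opad = 38 33 3f 39 3d 5c.
Inner input = (K'⊕ipad) ∥ m = 52 59 55 53 57 36 ∥ ea.
Inner hash: sum = 82+89+85+83+87+54+234 = 714 → 02 ca.
Outer input = (K'⊕opad) ∥ inner = 38 33 3f 39 3d 5c ∥ 02 ca.
Outer hash (tag): sum = 56+51+63+57+61+92+2+202 = 584 → 02 48.

0248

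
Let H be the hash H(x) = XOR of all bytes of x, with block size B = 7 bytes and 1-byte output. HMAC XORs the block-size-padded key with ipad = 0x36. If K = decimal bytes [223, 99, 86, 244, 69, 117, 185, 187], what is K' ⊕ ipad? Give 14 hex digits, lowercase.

1a363636363636

Key decimal bytes [223, 99, 86, 244, 69, 117, 185, 187] = df 63 56 f4 45 75 b9 bb is 8 bytes > B = 7, so hash it first: H(key) = 2c, then zero-pad to 7 bytes: K' = 2c 00 00 00 00 00 00.
XOR each byte with 0x36: 2c⊕36=1a, 00⊕36=36, 00⊕36=36, 00⊕36=36, 00⊕36=36, 00⊕36=36, 00⊕36=36.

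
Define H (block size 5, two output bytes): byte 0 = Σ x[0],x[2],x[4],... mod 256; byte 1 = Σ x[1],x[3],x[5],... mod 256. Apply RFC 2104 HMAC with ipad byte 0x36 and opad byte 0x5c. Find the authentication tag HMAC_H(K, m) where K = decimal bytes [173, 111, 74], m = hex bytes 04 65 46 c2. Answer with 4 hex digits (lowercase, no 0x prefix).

Key decimal bytes [173, 111, 74] = ad 6f 4a is 3 bytes ≤ B = 5; zero-pad to 5 bytes: K' = ad 6f 4a 00 00.
K' ⊕ ipad = 9b 59 7c 36 36.  K' ⊕ opad = f1 33 16 5c 5c.
Inner input = (K'⊕ipad) ∥ m = 9b 59 7c 36 36 ∥ 04 65 46 c2.
Inner hash: even-index sum = 628 mod 256 = 116; odd-index sum = 217 mod 256 = 217 → 74 d9.
Outer input = (K'⊕opad) ∥ inner = f1 33 16 5c 5c ∥ 74 d9.
Outer hash (tag): even-index sum = 572 mod 256 = 60; odd-index sum = 259 mod 256 = 3 → 3c 03.

3c03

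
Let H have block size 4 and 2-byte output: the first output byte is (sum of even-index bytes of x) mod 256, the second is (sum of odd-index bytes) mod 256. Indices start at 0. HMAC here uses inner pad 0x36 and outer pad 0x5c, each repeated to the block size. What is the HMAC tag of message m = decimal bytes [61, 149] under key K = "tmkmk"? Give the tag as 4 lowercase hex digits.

6199

Key "tmkmk" = 74 6d 6b 6d 6b is 5 bytes > B = 4, so hash it first: H(key) = 4a da, then zero-pad to 4 bytes: K' = 4a da 00 00.
K' ⊕ ipad = 7c ec 36 36.  K' ⊕ opad = 16 86 5c 5c.
Inner input = (K'⊕ipad) ∥ m = 7c ec 36 36 ∥ 3d 95.
Inner hash: even-index sum = 239 mod 256 = 239; odd-index sum = 439 mod 256 = 183 → ef b7.
Outer input = (K'⊕opad) ∥ inner = 16 86 5c 5c ∥ ef b7.
Outer hash (tag): even-index sum = 353 mod 256 = 97; odd-index sum = 409 mod 256 = 153 → 61 99.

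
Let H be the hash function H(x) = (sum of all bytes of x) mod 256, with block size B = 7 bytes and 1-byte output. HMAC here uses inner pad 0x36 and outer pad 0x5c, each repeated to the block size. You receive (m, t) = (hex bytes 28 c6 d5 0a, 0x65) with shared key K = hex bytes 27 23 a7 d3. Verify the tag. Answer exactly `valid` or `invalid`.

invalid

Key hex bytes 27 23 a7 d3 is 4 bytes ≤ B = 7; zero-pad to 7 bytes: K' = 27 23 a7 d3 00 00 00.
K' ⊕ ipad = 11 15 91 e5 36 36 36; K' ⊕ opad = 7b 7f fb 8f 5c 5c 5c.
Inner hash: sum = 17+21+145+229+54+54+54+40+198+213+10 = 1035; mod 256 = 11 → 0b.
Outer hash (recomputed tag): sum = 123+127+251+143+92+92+92+11 = 931; mod 256 = 163 → a3.
Recomputed tag = a3; claimed = 65 → mismatch.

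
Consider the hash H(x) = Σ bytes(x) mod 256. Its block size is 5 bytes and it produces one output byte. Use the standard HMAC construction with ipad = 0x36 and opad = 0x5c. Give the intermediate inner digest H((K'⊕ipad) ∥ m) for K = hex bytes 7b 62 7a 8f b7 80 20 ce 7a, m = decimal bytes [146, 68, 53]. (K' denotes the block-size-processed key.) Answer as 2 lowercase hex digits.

96

Key hex bytes 7b 62 7a 8f b7 80 20 ce 7a is 9 bytes > B = 5, so hash it first: H(key) = 85, then zero-pad to 5 bytes: K' = 85 00 00 00 00.
K' ⊕ ipad = b3 36 36 36 36.
Inner input = b3 36 36 36 36 ∥ 92 44 35.
Inner hash: sum = 179+54+54+54+54+146+68+53 = 662; mod 256 = 150 → 96.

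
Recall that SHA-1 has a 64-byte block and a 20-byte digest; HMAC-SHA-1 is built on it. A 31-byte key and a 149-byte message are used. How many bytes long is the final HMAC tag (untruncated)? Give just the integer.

The tag is one SHA-1 digest: 20 bytes.

20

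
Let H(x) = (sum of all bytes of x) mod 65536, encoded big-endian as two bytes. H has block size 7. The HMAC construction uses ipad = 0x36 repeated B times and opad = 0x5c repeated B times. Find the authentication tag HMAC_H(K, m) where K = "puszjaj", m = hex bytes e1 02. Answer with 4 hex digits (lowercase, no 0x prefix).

Key "puszjaj" = 70 75 73 7a 6a 61 6a is exactly B = 7 bytes: K' = 70 75 73 7a 6a 61 6a.
K' ⊕ ipad = 46 43 45 4c 5c 57 5c.  K' ⊕ opad = 2c 29 2f 26 36 3d 36.
Inner input = (K'⊕ipad) ∥ m = 46 43 45 4c 5c 57 5c ∥ e1 02.
Inner hash: sum = 70+67+69+76+92+87+92+225+2 = 780 → 03 0c.
Outer input = (K'⊕opad) ∥ inner = 2c 29 2f 26 36 3d 36 ∥ 03 0c.
Outer hash (tag): sum = 44+41+47+38+54+61+54+3+12 = 354 → 01 62.

0162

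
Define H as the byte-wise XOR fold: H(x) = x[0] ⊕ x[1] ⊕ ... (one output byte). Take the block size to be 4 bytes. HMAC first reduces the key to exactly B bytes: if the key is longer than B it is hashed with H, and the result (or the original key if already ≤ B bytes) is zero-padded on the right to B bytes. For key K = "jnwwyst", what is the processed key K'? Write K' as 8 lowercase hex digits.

|K| = 7 > B = 4, so first hash the key.
H(K): XOR 6a⊕6e⊕77⊕77⊕79⊕73⊕74 = 7a.
Zero-pad H(K) = 7a to 4 bytes: K' = 7a 00 00 00.

7a000000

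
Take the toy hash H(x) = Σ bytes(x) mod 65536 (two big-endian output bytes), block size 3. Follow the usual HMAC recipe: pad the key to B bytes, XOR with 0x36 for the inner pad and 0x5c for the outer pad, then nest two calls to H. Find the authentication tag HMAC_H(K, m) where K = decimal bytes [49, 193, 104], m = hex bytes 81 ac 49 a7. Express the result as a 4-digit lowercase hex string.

01ba

Key decimal bytes [49, 193, 104] = 31 c1 68 is exactly B = 3 bytes: K' = 31 c1 68.
K' ⊕ ipad = 07 f7 5e.  K' ⊕ opad = 6d 9d 34.
Inner input = (K'⊕ipad) ∥ m = 07 f7 5e ∥ 81 ac 49 a7.
Inner hash: sum = 7+247+94+129+172+73+167 = 889 → 03 79.
Outer input = (K'⊕opad) ∥ inner = 6d 9d 34 ∥ 03 79.
Outer hash (tag): sum = 109+157+52+3+121 = 442 → 01 ba.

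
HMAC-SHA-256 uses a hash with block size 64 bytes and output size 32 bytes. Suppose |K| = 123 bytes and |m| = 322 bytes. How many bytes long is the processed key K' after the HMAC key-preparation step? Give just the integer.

Key is 123 > 64 bytes, so it is hashed to 32 bytes then zero-padded to 64: |K'| = 64.

64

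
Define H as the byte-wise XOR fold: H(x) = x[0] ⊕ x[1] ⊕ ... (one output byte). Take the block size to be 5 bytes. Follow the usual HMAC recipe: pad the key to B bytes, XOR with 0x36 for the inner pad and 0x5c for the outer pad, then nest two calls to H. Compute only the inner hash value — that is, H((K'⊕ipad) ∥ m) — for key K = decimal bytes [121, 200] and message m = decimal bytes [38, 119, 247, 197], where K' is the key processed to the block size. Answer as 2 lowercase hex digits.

Key decimal bytes [121, 200] = 79 c8 is 2 bytes ≤ B = 5; zero-pad to 5 bytes: K' = 79 c8 00 00 00.
K' ⊕ ipad = 4f fe 36 36 36.
Inner input = 4f fe 36 36 36 ∥ 26 77 f7 c5.
Inner hash: XOR 4f⊕fe⊕36⊕36⊕36⊕26⊕77⊕f7⊕c5 = e4.

e4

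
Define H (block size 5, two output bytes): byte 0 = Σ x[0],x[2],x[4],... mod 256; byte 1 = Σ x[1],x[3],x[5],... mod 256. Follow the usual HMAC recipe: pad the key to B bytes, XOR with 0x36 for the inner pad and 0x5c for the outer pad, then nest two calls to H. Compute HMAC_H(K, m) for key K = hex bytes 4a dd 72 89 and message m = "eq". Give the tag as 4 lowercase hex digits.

Key hex bytes 4a dd 72 89 is 4 bytes ≤ B = 5; zero-pad to 5 bytes: K' = 4a dd 72 89 00.
K' ⊕ ipad = 7c eb 44 bf 36.  K' ⊕ opad = 16 81 2e d5 5c.
Inner input = (K'⊕ipad) ∥ m = 7c eb 44 bf 36 ∥ 65 71.
Inner hash: even-index sum = 359 mod 256 = 103; odd-index sum = 527 mod 256 = 15 → 67 0f.
Outer input = (K'⊕opad) ∥ inner = 16 81 2e d5 5c ∥ 67 0f.
Outer hash (tag): even-index sum = 175 mod 256 = 175; odd-index sum = 445 mod 256 = 189 → af bd.

afbd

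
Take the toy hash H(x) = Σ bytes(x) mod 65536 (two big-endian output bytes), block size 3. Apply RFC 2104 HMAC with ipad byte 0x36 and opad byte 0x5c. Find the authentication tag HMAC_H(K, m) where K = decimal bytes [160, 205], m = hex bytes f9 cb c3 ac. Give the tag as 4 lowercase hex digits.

Key decimal bytes [160, 205] = a0 cd is 2 bytes ≤ B = 3; zero-pad to 3 bytes: K' = a0 cd 00.
K' ⊕ ipad = 96 fb 36.  K' ⊕ opad = fc 91 5c.
Inner input = (K'⊕ipad) ∥ m = 96 fb 36 ∥ f9 cb c3 ac.
Inner hash: sum = 150+251+54+249+203+195+172 = 1274 → 04 fa.
Outer input = (K'⊕opad) ∥ inner = fc 91 5c ∥ 04 fa.
Outer hash (tag): sum = 252+145+92+4+250 = 743 → 02 e7.

02e7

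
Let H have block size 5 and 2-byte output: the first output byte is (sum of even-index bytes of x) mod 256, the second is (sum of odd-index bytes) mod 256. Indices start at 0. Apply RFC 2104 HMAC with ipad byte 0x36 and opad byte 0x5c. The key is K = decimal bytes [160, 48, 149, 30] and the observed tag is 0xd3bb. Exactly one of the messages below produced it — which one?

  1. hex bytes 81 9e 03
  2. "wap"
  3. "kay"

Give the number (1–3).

Key decimal bytes [160, 48, 149, 30] = a0 30 95 1e is 4 bytes ≤ B = 5; zero-pad to 5 bytes: K' = a0 30 95 1e 00.
K' ⊕ ipad = 96 06 a3 28 36; K' ⊕ opad = fc 6c c9 42 5c.
m1: inner = H(96 06 a3 28 36 81 9e 03) = 0d b2; tag = H(fc 6c c9 42 5c 0d b2) = d3bb ← matches
m2: inner = H(96 06 a3 28 36 77 61 70) = d0 15; tag = H(fc 6c c9 42 5c d0 15) = 367e
m3: inner = H(96 06 a3 28 36 6b 61 79) = d0 12; tag = H(fc 6c c9 42 5c d0 12) = 337e

1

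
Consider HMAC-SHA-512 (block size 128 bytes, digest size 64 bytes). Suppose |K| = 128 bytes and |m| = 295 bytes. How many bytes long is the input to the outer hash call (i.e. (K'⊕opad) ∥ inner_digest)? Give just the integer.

192

Key is 128 ≤ 128 bytes, zero-padded: |K'| = 128.
Outer input = (K'⊕opad) ∥ H(inner) → 128 + 64 = 192 bytes.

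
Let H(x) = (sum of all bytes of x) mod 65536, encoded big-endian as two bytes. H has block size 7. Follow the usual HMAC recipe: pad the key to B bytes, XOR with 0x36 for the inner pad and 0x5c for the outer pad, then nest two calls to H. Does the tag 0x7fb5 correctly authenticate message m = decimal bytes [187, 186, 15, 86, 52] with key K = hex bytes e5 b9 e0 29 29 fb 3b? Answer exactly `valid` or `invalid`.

invalid

Key hex bytes e5 b9 e0 29 29 fb 3b is exactly B = 7 bytes: K' = e5 b9 e0 29 29 fb 3b.
K' ⊕ ipad = d3 8f d6 1f 1f cd 0d; K' ⊕ opad = b9 e5 bc 75 75 a7 67.
Inner hash: sum = 211+143+214+31+31+205+13+187+186+15+86+52 = 1374 → 05 5e.
Outer hash (recomputed tag): sum = 185+229+188+117+117+167+103+5+94 = 1205 → 04 b5.
Recomputed tag = 04b5; claimed = 7fb5 → mismatch.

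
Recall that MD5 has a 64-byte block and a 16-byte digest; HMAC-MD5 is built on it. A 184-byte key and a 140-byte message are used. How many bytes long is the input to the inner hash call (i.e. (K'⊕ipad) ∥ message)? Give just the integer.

Key is 184 > 64 bytes, so it is hashed to 16 bytes then zero-padded to 64: |K'| = 64.
Inner input = (K'⊕ipad) ∥ m → 64 + 140 = 204 bytes.

204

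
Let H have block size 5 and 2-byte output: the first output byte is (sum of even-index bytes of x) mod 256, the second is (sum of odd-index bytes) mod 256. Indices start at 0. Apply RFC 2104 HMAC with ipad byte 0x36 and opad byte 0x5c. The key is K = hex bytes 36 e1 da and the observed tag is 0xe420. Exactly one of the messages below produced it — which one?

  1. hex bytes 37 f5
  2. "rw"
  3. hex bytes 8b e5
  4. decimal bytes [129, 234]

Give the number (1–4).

Key hex bytes 36 e1 da is 3 bytes ≤ B = 5; zero-pad to 5 bytes: K' = 36 e1 da 00 00.
K' ⊕ ipad = 00 d7 ec 36 36; K' ⊕ opad = 6a bd 86 5c 5c.
m1: inner = H(00 d7 ec 36 36 37 f5) = 17 44; tag = H(6a bd 86 5c 5c 17 44) = 9030
m2: inner = H(00 d7 ec 36 36 72 77) = 99 7f; tag = H(6a bd 86 5c 5c 99 7f) = cbb2
m3: inner = H(00 d7 ec 36 36 8b e5) = 07 98; tag = H(6a bd 86 5c 5c 07 98) = e420 ← matches
m4: inner = H(00 d7 ec 36 36 81 ea) = 0c 8e; tag = H(6a bd 86 5c 5c 0c 8e) = da25

3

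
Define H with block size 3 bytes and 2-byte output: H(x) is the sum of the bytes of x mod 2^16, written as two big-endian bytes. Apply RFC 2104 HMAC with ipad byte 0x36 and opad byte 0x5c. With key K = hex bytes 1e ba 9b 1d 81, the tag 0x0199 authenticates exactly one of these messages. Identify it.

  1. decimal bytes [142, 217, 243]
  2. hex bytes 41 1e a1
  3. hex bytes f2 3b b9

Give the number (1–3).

Key hex bytes 1e ba 9b 1d 81 is 5 bytes > B = 3, so hash it first: H(key) = 02 11, then zero-pad to 3 bytes: K' = 02 11 00.
K' ⊕ ipad = 34 27 36; K' ⊕ opad = 5e 4d 5c.
m1: inner = H(34 27 36 8e d9 f3) = 02 eb; tag = H(5e 4d 5c 02 eb) = 01f4
m2: inner = H(34 27 36 41 1e a1) = 01 91; tag = H(5e 4d 5c 01 91) = 0199 ← matches
m3: inner = H(34 27 36 f2 3b b9) = 02 77; tag = H(5e 4d 5c 02 77) = 0180

2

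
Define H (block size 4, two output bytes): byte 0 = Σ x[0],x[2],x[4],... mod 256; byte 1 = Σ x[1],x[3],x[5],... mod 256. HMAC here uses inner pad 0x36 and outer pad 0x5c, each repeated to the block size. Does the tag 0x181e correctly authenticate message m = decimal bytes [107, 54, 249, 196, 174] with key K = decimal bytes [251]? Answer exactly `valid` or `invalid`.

Key decimal bytes [251] = fb is 1 byte ≤ B = 4; zero-pad to 4 bytes: K' = fb 00 00 00.
K' ⊕ ipad = cd 36 36 36; K' ⊕ opad = a7 5c 5c 5c.
Inner hash: even-index sum = 789 mod 256 = 21; odd-index sum = 358 mod 256 = 102 → 15 66.
Outer hash (recomputed tag): even-index sum = 280 mod 256 = 24; odd-index sum = 286 mod 256 = 30 → 18 1e.
Recomputed tag = 181e; claimed = 181e → match.

valid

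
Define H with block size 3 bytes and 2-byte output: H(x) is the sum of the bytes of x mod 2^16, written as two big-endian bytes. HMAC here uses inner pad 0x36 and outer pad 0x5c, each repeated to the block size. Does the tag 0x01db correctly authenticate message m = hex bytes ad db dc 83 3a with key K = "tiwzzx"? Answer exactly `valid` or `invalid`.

Key "tiwzzx" = 74 69 77 7a 7a 78 is 6 bytes > B = 3, so hash it first: H(key) = 02 c0, then zero-pad to 3 bytes: K' = 02 c0 00.
K' ⊕ ipad = 34 f6 36; K' ⊕ opad = 5e 9c 5c.
Inner hash: sum = 52+246+54+173+219+220+131+58 = 1153 → 04 81.
Outer hash (recomputed tag): sum = 94+156+92+4+129 = 475 → 01 db.
Recomputed tag = 01db; claimed = 01db → match.

valid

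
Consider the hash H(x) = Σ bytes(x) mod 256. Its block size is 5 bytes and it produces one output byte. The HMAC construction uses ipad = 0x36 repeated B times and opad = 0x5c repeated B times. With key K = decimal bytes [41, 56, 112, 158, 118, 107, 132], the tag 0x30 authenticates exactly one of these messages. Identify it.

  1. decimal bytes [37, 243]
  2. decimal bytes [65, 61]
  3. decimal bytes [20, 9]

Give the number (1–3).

Key decimal bytes [41, 56, 112, 158, 118, 107, 132] = 29 38 70 9e 76 6b 84 is 7 bytes > B = 5, so hash it first: H(key) = d4, then zero-pad to 5 bytes: K' = d4 00 00 00 00.
K' ⊕ ipad = e2 36 36 36 36; K' ⊕ opad = 88 5c 5c 5c 5c.
m1: inner = H(e2 36 36 36 36 25 f3) = d2; tag = H(88 5c 5c 5c 5c d2) = ca
m2: inner = H(e2 36 36 36 36 41 3d) = 38; tag = H(88 5c 5c 5c 5c 38) = 30 ← matches
m3: inner = H(e2 36 36 36 36 14 09) = d7; tag = H(88 5c 5c 5c 5c d7) = cf

2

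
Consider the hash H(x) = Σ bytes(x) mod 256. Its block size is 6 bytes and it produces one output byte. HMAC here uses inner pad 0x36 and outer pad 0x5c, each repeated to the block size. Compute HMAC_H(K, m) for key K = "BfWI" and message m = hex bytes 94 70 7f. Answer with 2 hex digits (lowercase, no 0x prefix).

c3

Key "BfWI" = 42 66 57 49 is 4 bytes ≤ B = 6; zero-pad to 6 bytes: K' = 42 66 57 49 00 00.
K' ⊕ ipad = 74 50 61 7f 36 36.  K' ⊕ opad = 1e 3a 0b 15 5c 5c.
Inner input = (K'⊕ipad) ∥ m = 74 50 61 7f 36 36 ∥ 94 70 7f.
Inner hash: sum = 116+80+97+127+54+54+148+112+127 = 915; mod 256 = 147 → 93.
Outer input = (K'⊕opad) ∥ inner = 1e 3a 0b 15 5c 5c ∥ 93.
Outer hash (tag): sum = 30+58+11+21+92+92+147 = 451; mod 256 = 195 → c3.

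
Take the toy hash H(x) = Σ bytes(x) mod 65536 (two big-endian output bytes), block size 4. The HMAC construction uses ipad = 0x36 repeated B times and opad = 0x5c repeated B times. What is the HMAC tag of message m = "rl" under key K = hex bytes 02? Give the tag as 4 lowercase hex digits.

0227

Key hex bytes 02 is 1 byte ≤ B = 4; zero-pad to 4 bytes: K' = 02 00 00 00.
K' ⊕ ipad = 34 36 36 36.  K' ⊕ opad = 5e 5c 5c 5c.
Inner input = (K'⊕ipad) ∥ m = 34 36 36 36 ∥ 72 6c.
Inner hash: sum = 52+54+54+54+114+108 = 436 → 01 b4.
Outer input = (K'⊕opad) ∥ inner = 5e 5c 5c 5c ∥ 01 b4.
Outer hash (tag): sum = 94+92+92+92+1+180 = 551 → 02 27.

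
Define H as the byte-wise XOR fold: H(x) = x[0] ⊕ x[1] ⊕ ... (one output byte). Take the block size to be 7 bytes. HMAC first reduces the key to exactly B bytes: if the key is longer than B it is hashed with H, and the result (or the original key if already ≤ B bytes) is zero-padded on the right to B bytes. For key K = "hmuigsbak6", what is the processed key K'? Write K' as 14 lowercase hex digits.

|K| = 10 > B = 7, so first hash the key.
H(K): XOR 68⊕6d⊕75⊕69⊕67⊕73⊕62⊕61⊕6b⊕36 = 53.
Zero-pad H(K) = 53 to 7 bytes: K' = 53 00 00 00 00 00 00.

53000000000000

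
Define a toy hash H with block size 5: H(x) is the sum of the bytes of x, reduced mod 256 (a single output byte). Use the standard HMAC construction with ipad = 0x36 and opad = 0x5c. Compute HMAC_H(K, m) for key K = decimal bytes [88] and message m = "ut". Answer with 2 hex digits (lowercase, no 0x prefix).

Key decimal bytes [88] = 58 is 1 byte ≤ B = 5; zero-pad to 5 bytes: K' = 58 00 00 00 00.
K' ⊕ ipad = 6e 36 36 36 36.  K' ⊕ opad = 04 5c 5c 5c 5c.
Inner input = (K'⊕ipad) ∥ m = 6e 36 36 36 36 ∥ 75 74.
Inner hash: sum = 110+54+54+54+54+117+116 = 559; mod 256 = 47 → 2f.
Outer input = (K'⊕opad) ∥ inner = 04 5c 5c 5c 5c ∥ 2f.
Outer hash (tag): sum = 4+92+92+92+92+47 = 419; mod 256 = 163 → a3.

a3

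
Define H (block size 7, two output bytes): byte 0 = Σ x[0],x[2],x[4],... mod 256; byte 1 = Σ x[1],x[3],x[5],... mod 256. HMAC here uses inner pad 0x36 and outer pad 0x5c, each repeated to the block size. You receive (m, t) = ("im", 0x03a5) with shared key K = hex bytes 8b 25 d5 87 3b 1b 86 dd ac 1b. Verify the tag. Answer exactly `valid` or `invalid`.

valid

Key hex bytes 8b 25 d5 87 3b 1b 86 dd ac 1b is 10 bytes > B = 7, so hash it first: H(key) = cd bf, then zero-pad to 7 bytes: K' = cd bf 00 00 00 00 00.
K' ⊕ ipad = fb 89 36 36 36 36 36; K' ⊕ opad = 91 e3 5c 5c 5c 5c 5c.
Inner hash: even-index sum = 522 mod 256 = 10; odd-index sum = 350 mod 256 = 94 → 0a 5e.
Outer hash (recomputed tag): even-index sum = 515 mod 256 = 3; odd-index sum = 421 mod 256 = 165 → 03 a5.
Recomputed tag = 03a5; claimed = 03a5 → match.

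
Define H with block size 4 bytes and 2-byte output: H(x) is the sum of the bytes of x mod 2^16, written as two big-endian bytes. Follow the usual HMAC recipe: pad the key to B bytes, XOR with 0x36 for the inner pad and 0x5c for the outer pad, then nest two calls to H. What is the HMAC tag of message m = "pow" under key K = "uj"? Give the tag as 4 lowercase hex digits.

017a

Key "uj" = 75 6a is 2 bytes ≤ B = 4; zero-pad to 4 bytes: K' = 75 6a 00 00.
K' ⊕ ipad = 43 5c 36 36.  K' ⊕ opad = 29 36 5c 5c.
Inner input = (K'⊕ipad) ∥ m = 43 5c 36 36 ∥ 70 6f 77.
Inner hash: sum = 67+92+54+54+112+111+119 = 609 → 02 61.
Outer input = (K'⊕opad) ∥ inner = 29 36 5c 5c ∥ 02 61.
Outer hash (tag): sum = 41+54+92+92+2+97 = 378 → 01 7a.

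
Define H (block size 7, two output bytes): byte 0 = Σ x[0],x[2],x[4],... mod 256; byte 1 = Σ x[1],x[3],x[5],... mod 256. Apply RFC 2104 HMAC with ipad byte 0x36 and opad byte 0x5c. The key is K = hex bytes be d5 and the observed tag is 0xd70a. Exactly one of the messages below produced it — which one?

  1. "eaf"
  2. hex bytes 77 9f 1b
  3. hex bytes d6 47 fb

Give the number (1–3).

2

Key hex bytes be d5 is 2 bytes ≤ B = 7; zero-pad to 7 bytes: K' = be d5 00 00 00 00 00.
K' ⊕ ipad = 88 e3 36 36 36 36 36; K' ⊕ opad = e2 89 5c 5c 5c 5c 5c.
m1: inner = H(88 e3 36 36 36 36 36 65 61 66) = 8b 1a; tag = H(e2 89 5c 5c 5c 5c 5c 8b 1a) = 10cc
m2: inner = H(88 e3 36 36 36 36 36 77 9f 1b) = c9 e1; tag = H(e2 89 5c 5c 5c 5c 5c c9 e1) = d70a ← matches
m3: inner = H(88 e3 36 36 36 36 36 d6 47 fb) = 71 20; tag = H(e2 89 5c 5c 5c 5c 5c 71 20) = 16b2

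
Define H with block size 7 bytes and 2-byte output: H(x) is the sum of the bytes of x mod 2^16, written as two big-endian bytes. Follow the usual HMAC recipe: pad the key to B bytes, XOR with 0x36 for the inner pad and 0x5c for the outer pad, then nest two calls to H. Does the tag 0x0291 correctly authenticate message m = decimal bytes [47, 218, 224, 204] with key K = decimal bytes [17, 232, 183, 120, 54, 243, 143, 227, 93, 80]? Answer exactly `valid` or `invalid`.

valid

Key decimal bytes [17, 232, 183, 120, 54, 243, 143, 227, 93, 80] = 11 e8 b7 78 36 f3 8f e3 5d 50 is 10 bytes > B = 7, so hash it first: H(key) = 05 70, then zero-pad to 7 bytes: K' = 05 70 00 00 00 00 00.
K' ⊕ ipad = 33 46 36 36 36 36 36; K' ⊕ opad = 59 2c 5c 5c 5c 5c 5c.
Inner hash: sum = 51+70+54+54+54+54+54+47+218+224+204 = 1084 → 04 3c.
Outer hash (recomputed tag): sum = 89+44+92+92+92+92+92+4+60 = 657 → 02 91.
Recomputed tag = 0291; claimed = 0291 → match.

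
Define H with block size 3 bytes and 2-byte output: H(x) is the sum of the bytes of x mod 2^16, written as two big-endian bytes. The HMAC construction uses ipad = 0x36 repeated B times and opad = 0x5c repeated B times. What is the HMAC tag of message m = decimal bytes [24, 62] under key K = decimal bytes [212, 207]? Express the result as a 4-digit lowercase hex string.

01e0

Key decimal bytes [212, 207] = d4 cf is 2 bytes ≤ B = 3; zero-pad to 3 bytes: K' = d4 cf 00.
K' ⊕ ipad = e2 f9 36.  K' ⊕ opad = 88 93 5c.
Inner input = (K'⊕ipad) ∥ m = e2 f9 36 ∥ 18 3e.
Inner hash: sum = 226+249+54+24+62 = 615 → 02 67.
Outer input = (K'⊕opad) ∥ inner = 88 93 5c ∥ 02 67.
Outer hash (tag): sum = 136+147+92+2+103 = 480 → 01 e0.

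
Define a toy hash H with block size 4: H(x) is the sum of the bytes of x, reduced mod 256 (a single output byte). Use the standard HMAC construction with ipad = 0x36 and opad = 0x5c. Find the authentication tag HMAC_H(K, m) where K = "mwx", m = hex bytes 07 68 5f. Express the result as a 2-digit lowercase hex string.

Key "mwx" = 6d 77 78 is 3 bytes ≤ B = 4; zero-pad to 4 bytes: K' = 6d 77 78 00.
K' ⊕ ipad = 5b 41 4e 36.  K' ⊕ opad = 31 2b 24 5c.
Inner input = (K'⊕ipad) ∥ m = 5b 41 4e 36 ∥ 07 68 5f.
Inner hash: sum = 91+65+78+54+7+104+95 = 494; mod 256 = 238 → ee.
Outer input = (K'⊕opad) ∥ inner = 31 2b 24 5c ∥ ee.
Outer hash (tag): sum = 49+43+36+92+238 = 458; mod 256 = 202 → ca.

ca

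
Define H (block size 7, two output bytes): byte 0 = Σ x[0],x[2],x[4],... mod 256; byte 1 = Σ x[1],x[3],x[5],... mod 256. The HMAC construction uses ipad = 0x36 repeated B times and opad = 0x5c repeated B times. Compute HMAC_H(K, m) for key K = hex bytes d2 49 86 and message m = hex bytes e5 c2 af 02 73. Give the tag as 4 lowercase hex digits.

Key hex bytes d2 49 86 is 3 bytes ≤ B = 7; zero-pad to 7 bytes: K' = d2 49 86 00 00 00 00.
K' ⊕ ipad = e4 7f b0 36 36 36 36.  K' ⊕ opad = 8e 15 da 5c 5c 5c 5c.
Inner input = (K'⊕ipad) ∥ m = e4 7f b0 36 36 36 36 ∥ e5 c2 af 02 73.
Inner hash: even-index sum = 708 mod 256 = 196; odd-index sum = 754 mod 256 = 242 → c4 f2.
Outer input = (K'⊕opad) ∥ inner = 8e 15 da 5c 5c 5c 5c ∥ c4 f2.
Outer hash (tag): even-index sum = 786 mod 256 = 18; odd-index sum = 401 mod 256 = 145 → 12 91.

1291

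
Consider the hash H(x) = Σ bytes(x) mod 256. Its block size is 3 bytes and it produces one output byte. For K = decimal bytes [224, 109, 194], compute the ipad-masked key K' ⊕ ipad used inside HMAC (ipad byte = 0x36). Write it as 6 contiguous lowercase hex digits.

Key decimal bytes [224, 109, 194] = e0 6d c2 is exactly B = 3 bytes: K' = e0 6d c2.
XOR each byte with 0x36: e0⊕36=d6, 6d⊕36=5b, c2⊕36=f4.

d65bf4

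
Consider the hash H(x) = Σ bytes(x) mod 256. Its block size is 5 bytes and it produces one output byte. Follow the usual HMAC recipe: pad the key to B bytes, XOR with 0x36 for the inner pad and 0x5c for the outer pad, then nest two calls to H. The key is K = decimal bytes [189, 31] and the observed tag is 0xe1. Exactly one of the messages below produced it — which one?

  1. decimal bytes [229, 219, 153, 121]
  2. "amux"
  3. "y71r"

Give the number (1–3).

Key decimal bytes [189, 31] = bd 1f is 2 bytes ≤ B = 5; zero-pad to 5 bytes: K' = bd 1f 00 00 00.
K' ⊕ ipad = 8b 29 36 36 36; K' ⊕ opad = e1 43 5c 5c 5c.
m1: inner = H(8b 29 36 36 36 e5 db 99 79) = 28; tag = H(e1 43 5c 5c 5c 28) = 60
m2: inner = H(8b 29 36 36 36 61 6d 75 78) = 11; tag = H(e1 43 5c 5c 5c 11) = 49
m3: inner = H(8b 29 36 36 36 79 37 31 72) = a9; tag = H(e1 43 5c 5c 5c a9) = e1 ← matches

3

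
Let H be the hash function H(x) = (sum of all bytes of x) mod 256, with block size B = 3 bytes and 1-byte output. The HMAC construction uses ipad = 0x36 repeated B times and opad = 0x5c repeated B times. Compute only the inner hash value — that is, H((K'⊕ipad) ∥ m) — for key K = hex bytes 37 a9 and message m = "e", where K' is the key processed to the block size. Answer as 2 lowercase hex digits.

3b

Key hex bytes 37 a9 is 2 bytes ≤ B = 3; zero-pad to 3 bytes: K' = 37 a9 00.
K' ⊕ ipad = 01 9f 36.
Inner input = 01 9f 36 ∥ 65.
Inner hash: sum = 1+159+54+101 = 315; mod 256 = 59 → 3b.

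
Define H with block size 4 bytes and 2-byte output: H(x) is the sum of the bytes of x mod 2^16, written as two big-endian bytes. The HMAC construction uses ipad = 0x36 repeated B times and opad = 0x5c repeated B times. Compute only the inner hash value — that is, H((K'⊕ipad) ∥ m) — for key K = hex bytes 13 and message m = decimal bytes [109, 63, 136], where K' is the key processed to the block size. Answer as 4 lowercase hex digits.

Key hex bytes 13 is 1 byte ≤ B = 4; zero-pad to 4 bytes: K' = 13 00 00 00.
K' ⊕ ipad = 25 36 36 36.
Inner input = 25 36 36 36 ∥ 6d 3f 88.
Inner hash: sum = 37+54+54+54+109+63+136 = 507 → 01 fb.

01fb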